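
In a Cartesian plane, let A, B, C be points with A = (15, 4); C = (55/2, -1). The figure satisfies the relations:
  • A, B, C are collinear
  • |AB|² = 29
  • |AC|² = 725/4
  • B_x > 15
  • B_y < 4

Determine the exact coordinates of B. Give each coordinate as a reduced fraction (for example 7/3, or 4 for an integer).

1. B_x = 20  [[A, B, C are collinear ⇒ -5x-25/2y+125=0] ∩ [|B−(15, 4)|²=29]]
2. B_y = 2  [[A, B, C are collinear ⇒ -5x-25/2y+125=0] ∩ [|B−(15, 4)|²=29]]
   so B = (20, 2)

B = (20, 2)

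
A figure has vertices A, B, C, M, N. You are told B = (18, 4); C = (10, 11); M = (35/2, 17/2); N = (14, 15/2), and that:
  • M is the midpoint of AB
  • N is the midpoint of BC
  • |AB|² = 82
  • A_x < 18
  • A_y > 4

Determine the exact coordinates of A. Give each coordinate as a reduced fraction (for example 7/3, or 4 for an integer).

A = (17, 13)

1. A_x = 17  [A = 2·M−B = 2·(35/2, 17/2)−(18, 4)]
2. A_y = 13  [A = 2·M−B = 2·(35/2, 17/2)−(18, 4)]
   so A = (17, 13)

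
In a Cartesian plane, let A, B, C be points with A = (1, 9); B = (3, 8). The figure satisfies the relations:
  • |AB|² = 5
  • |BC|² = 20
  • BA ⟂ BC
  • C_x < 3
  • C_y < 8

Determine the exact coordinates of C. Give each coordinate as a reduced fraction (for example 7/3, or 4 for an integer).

1. C_x = 1  [[BA ⟂ BC ⇒ -2x+1y-2=0] ∩ [|C−(3, 8)|²=20]]
2. C_y = 4  [[BA ⟂ BC ⇒ -2x+1y-2=0] ∩ [|C−(3, 8)|²=20]]
   so C = (1, 4)

C = (1, 4)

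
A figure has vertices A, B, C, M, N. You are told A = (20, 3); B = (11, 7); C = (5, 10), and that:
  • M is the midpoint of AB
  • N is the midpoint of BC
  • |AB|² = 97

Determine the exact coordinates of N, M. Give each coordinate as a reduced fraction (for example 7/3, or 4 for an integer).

1. M_x = 31/2  [2·M = A+B = (20, 3)+(11, 7)]
2. M_y = 5  [2·M = A+B = (20, 3)+(11, 7)]
   so M = (31/2, 5)
3. N_x = 8  [2·N = B+C = (11, 7)+(5, 10)]
4. N_y = 17/2  [2·N = B+C = (11, 7)+(5, 10)]
   so N = (8, 17/2)

N = (8, 17/2)
M = (31/2, 5)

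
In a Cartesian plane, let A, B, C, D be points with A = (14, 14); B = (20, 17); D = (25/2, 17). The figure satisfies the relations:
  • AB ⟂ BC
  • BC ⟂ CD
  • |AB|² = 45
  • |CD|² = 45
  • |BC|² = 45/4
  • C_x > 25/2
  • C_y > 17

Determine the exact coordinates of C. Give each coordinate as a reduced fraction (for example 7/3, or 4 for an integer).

1. C_x = 37/2  [[AB ⟂ BC ⇒ 6x+3y-171=0] ∩ [|C−(25/2, 17)|²=45]]
2. C_y = 20  [[AB ⟂ BC ⇒ 6x+3y-171=0] ∩ [|C−(25/2, 17)|²=45]]
   so C = (37/2, 20)

C = (37/2, 20)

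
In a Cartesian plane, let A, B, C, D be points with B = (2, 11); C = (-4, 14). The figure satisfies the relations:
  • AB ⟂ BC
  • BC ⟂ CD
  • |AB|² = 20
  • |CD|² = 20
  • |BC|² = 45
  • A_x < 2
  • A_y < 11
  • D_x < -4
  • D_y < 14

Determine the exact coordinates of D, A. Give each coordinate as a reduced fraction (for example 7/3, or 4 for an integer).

1. D_x = -6  [[BC ⟂ CD ⇒ -6x+3y-66=0] ∩ [|D−(-4, 14)|²=20]]
2. D_y = 10  [[BC ⟂ CD ⇒ -6x+3y-66=0] ∩ [|D−(-4, 14)|²=20]]
   so D = (-6, 10)
3. A_x = 0  [[AB ⟂ BC ⇒ 6x-3y+21=0] ∩ [|A−(2, 11)|²=20]]
4. A_y = 7  [[AB ⟂ BC ⇒ 6x-3y+21=0] ∩ [|A−(2, 11)|²=20]]
   so A = (0, 7)

D = (-6, 10)
A = (0, 7)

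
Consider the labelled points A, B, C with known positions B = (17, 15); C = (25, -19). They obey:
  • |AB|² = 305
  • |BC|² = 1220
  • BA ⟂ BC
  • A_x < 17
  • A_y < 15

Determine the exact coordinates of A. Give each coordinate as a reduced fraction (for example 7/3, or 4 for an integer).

1. A_x = 0  [[BA ⟂ BC ⇒ 8x-34y+374=0] ∩ [|A−(17, 15)|²=305]]
2. A_y = 11  [[BA ⟂ BC ⇒ 8x-34y+374=0] ∩ [|A−(17, 15)|²=305]]
   so A = (0, 11)

A = (0, 11)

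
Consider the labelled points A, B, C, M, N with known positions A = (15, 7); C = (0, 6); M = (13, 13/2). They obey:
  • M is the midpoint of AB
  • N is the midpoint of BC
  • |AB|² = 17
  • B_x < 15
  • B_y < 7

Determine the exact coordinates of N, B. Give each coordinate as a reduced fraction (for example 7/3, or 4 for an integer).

1. B_x = 11  [B = 2·M−A = 2·(13, 13/2)−(15, 7)]
2. B_y = 6  [B = 2·M−A = 2·(13, 13/2)−(15, 7)]
   so B = (11, 6)
3. N_x = 11/2  [2·N = B+C = (11, 6)+(0, 6)]
4. N_y = 6  [2·N = B+C = (11, 6)+(0, 6)]
   so N = (11/2, 6)

N = (11/2, 6)
B = (11, 6)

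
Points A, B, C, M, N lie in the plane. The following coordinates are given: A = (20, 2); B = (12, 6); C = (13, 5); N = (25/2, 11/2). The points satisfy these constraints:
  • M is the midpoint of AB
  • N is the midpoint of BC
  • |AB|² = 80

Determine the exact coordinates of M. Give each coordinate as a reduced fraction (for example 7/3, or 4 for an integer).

1. M_x = 16  [2·M = A+B = (20, 2)+(12, 6)]
2. M_y = 4  [2·M = A+B = (20, 2)+(12, 6)]
   so M = (16, 4)

M = (16, 4)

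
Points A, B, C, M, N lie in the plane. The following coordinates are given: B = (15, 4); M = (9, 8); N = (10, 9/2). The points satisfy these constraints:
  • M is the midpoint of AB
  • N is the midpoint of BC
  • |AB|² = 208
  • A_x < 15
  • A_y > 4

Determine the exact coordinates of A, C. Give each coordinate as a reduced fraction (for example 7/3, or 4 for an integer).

A = (3, 12)
C = (5, 5)

1. A_x = 3  [A = 2·M−B = 2·(9, 8)−(15, 4)]
2. A_y = 12  [A = 2·M−B = 2·(9, 8)−(15, 4)]
   so A = (3, 12)
3. C_x = 5  [C = 2·N−B = 2·(10, 9/2)−(15, 4)]
4. C_y = 5  [C = 2·N−B = 2·(10, 9/2)−(15, 4)]
   so C = (5, 5)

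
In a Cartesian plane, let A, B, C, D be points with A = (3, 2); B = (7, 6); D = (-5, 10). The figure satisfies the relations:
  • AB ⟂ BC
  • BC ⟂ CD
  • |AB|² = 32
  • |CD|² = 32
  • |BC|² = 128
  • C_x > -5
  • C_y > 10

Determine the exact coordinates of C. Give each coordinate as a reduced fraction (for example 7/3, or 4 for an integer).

C = (-1, 14)

1. C_x = -1  [[AB ⟂ BC ⇒ 4x+4y-52=0] ∩ [|C−(-5, 10)|²=32]]
2. C_y = 14  [[AB ⟂ BC ⇒ 4x+4y-52=0] ∩ [|C−(-5, 10)|²=32]]
   so C = (-1, 14)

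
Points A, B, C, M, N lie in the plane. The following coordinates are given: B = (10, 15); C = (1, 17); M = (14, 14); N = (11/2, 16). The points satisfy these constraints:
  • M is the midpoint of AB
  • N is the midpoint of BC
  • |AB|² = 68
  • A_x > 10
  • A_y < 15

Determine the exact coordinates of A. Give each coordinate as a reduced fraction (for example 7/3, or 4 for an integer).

1. A_x = 18  [A = 2·M−B = 2·(14, 14)−(10, 15)]
2. A_y = 13  [A = 2·M−B = 2·(14, 14)−(10, 15)]
   so A = (18, 13)

A = (18, 13)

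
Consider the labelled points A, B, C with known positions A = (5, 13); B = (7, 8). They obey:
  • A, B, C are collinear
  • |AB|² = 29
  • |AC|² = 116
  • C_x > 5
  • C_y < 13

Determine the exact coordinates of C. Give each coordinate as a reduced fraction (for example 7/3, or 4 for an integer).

C = (9, 3)

1. C_x = 9  [[A, B, C are collinear ⇒ 5x+2y-51=0] ∩ [|C−(5, 13)|²=116]]
2. C_y = 3  [[A, B, C are collinear ⇒ 5x+2y-51=0] ∩ [|C−(5, 13)|²=116]]
   so C = (9, 3)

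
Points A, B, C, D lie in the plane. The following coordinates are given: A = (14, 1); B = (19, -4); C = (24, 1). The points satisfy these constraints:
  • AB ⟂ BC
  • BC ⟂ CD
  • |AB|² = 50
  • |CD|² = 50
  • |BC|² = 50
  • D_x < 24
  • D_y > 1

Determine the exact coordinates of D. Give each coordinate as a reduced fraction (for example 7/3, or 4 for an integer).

1. D_x = 19  [[BC ⟂ CD ⇒ 5x+5y-125=0] ∩ [|D−(24, 1)|²=50]]
2. D_y = 6  [[BC ⟂ CD ⇒ 5x+5y-125=0] ∩ [|D−(24, 1)|²=50]]
   so D = (19, 6)

D = (19, 6)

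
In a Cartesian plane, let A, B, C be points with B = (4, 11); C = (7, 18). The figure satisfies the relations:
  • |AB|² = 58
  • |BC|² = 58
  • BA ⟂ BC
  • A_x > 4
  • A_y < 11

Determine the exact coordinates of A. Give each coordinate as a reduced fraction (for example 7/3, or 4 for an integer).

1. A_x = 11  [[BA ⟂ BC ⇒ 3x+7y-89=0] ∩ [|A−(4, 11)|²=58]]
2. A_y = 8  [[BA ⟂ BC ⇒ 3x+7y-89=0] ∩ [|A−(4, 11)|²=58]]
   so A = (11, 8)

A = (11, 8)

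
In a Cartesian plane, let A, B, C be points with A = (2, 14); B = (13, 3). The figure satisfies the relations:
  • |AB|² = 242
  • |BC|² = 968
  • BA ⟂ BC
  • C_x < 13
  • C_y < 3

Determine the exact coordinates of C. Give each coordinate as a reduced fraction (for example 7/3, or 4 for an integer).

1. C_x = -9  [[BA ⟂ BC ⇒ -11x+11y+110=0] ∩ [|C−(13, 3)|²=968]]
2. C_y = -19  [[BA ⟂ BC ⇒ -11x+11y+110=0] ∩ [|C−(13, 3)|²=968]]
   so C = (-9, -19)

C = (-9, -19)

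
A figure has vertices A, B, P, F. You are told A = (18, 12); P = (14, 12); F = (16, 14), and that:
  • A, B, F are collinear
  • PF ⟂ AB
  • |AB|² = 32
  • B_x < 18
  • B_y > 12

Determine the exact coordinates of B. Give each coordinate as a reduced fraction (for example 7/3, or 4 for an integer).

B = (14, 16)

1. B_x = 14  [[A, B, F are collinear ⇒ 2x+2y-60=0] ∩ [|B−(18, 12)|²=32]]
2. B_y = 16  [[A, B, F are collinear ⇒ 2x+2y-60=0] ∩ [|B−(18, 12)|²=32]]
   so B = (14, 16)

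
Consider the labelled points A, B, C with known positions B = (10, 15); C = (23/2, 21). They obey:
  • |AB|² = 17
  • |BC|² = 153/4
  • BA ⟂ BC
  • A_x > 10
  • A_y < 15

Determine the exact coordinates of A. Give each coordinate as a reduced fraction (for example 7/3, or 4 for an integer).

1. A_x = 14  [[BA ⟂ BC ⇒ 3/2x+6y-105=0] ∩ [|A−(10, 15)|²=17]]
2. A_y = 14  [[BA ⟂ BC ⇒ 3/2x+6y-105=0] ∩ [|A−(10, 15)|²=17]]
   so A = (14, 14)

A = (14, 14)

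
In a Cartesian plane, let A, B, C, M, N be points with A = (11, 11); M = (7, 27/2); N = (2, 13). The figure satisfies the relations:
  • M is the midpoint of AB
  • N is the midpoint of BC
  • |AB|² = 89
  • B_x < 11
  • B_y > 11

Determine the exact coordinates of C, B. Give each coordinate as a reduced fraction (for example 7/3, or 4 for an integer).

1. B_x = 3  [B = 2·M−A = 2·(7, 27/2)−(11, 11)]
2. B_y = 16  [B = 2·M−A = 2·(7, 27/2)−(11, 11)]
   so B = (3, 16)
3. C_x = 1  [C = 2·N−B = 2·(2, 13)−(3, 16)]
4. C_y = 10  [C = 2·N−B = 2·(2, 13)−(3, 16)]
   so C = (1, 10)

C = (1, 10)
B = (3, 16)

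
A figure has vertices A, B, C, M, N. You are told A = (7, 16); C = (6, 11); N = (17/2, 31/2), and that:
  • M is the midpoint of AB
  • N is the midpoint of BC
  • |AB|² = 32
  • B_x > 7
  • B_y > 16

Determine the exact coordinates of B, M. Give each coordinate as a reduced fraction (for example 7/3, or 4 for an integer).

B = (11, 20)
M = (9, 18)

1. B_x = 11  [B = 2·N−C = 2·(17/2, 31/2)−(6, 11)]
2. B_y = 20  [B = 2·N−C = 2·(17/2, 31/2)−(6, 11)]
   so B = (11, 20)
3. M_x = 9  [2·M = A+B = (7, 16)+(11, 20)]
4. M_y = 18  [2·M = A+B = (7, 16)+(11, 20)]
   so M = (9, 18)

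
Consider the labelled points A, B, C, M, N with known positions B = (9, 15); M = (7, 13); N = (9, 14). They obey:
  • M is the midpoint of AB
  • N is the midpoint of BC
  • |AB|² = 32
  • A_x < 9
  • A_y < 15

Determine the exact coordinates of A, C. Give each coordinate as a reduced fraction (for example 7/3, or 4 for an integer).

A = (5, 11)
C = (9, 13)

1. A_x = 5  [A = 2·M−B = 2·(7, 13)−(9, 15)]
2. A_y = 11  [A = 2·M−B = 2·(7, 13)−(9, 15)]
   so A = (5, 11)
3. C_x = 9  [C = 2·N−B = 2·(9, 14)−(9, 15)]
4. C_y = 13  [C = 2·N−B = 2·(9, 14)−(9, 15)]
   so C = (9, 13)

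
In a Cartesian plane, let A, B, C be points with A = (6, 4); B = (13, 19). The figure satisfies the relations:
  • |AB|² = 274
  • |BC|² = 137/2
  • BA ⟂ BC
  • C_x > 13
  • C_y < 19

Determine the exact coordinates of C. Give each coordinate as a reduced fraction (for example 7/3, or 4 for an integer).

1. C_x = 41/2  [[BA ⟂ BC ⇒ -7x-15y+376=0] ∩ [|C−(13, 19)|²=137/2]]
2. C_y = 31/2  [[BA ⟂ BC ⇒ -7x-15y+376=0] ∩ [|C−(13, 19)|²=137/2]]
   so C = (41/2, 31/2)

C = (41/2, 31/2)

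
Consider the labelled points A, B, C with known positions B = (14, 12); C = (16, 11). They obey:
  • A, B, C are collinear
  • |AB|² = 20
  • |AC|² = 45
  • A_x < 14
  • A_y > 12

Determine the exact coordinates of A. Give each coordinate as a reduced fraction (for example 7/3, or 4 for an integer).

1. A_x = 10  [[A, B, C are collinear ⇒ 1x+2y-38=0] ∩ [|A−(14, 12)|²=20]]
2. A_y = 14  [[A, B, C are collinear ⇒ 1x+2y-38=0] ∩ [|A−(14, 12)|²=20]]
   so A = (10, 14)

A = (10, 14)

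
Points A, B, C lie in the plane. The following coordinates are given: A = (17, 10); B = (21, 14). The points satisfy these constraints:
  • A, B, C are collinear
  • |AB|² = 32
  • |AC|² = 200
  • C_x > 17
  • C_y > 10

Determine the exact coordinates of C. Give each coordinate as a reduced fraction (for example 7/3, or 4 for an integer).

1. C_x = 27  [[A, B, C are collinear ⇒ -4x+4y+28=0] ∩ [|C−(17, 10)|²=200]]
2. C_y = 20  [[A, B, C are collinear ⇒ -4x+4y+28=0] ∩ [|C−(17, 10)|²=200]]
   so C = (27, 20)

C = (27, 20)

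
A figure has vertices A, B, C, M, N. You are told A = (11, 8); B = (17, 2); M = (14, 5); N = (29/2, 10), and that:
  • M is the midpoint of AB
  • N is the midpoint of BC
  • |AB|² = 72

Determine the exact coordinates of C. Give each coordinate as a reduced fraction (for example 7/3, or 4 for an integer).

C = (12, 18)

1. C_x = 12  [C = 2·N−B = 2·(29/2, 10)−(17, 2)]
2. C_y = 18  [C = 2·N−B = 2·(29/2, 10)−(17, 2)]
   so C = (12, 18)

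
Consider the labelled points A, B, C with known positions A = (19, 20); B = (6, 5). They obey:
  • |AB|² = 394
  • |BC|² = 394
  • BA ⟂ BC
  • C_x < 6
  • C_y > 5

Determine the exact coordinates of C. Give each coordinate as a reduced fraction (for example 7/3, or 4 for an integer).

C = (-9, 18)

1. C_x = -9  [[BA ⟂ BC ⇒ 13x+15y-153=0] ∩ [|C−(6, 5)|²=394]]
2. C_y = 18  [[BA ⟂ BC ⇒ 13x+15y-153=0] ∩ [|C−(6, 5)|²=394]]
   so C = (-9, 18)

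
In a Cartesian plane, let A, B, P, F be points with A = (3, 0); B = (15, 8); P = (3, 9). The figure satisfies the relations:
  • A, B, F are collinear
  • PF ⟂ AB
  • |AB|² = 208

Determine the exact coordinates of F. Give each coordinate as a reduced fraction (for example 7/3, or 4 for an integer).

F = (93/13, 36/13)

1. F_x = 93/13  [[A, B, F are collinear ⇒ -8x+12y+24=0] ∩ [PF ⟂ AB ⇒ 12x+8y-108=0]]
2. F_y = 36/13  [[A, B, F are collinear ⇒ -8x+12y+24=0] ∩ [PF ⟂ AB ⇒ 12x+8y-108=0]]
   so F = (93/13, 36/13)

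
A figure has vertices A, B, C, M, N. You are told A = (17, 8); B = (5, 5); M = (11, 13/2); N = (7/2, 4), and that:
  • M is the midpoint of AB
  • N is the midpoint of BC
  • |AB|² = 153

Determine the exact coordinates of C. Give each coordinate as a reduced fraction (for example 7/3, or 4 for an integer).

C = (2, 3)

1. C_x = 2  [C = 2·N−B = 2·(7/2, 4)−(5, 5)]
2. C_y = 3  [C = 2·N−B = 2·(7/2, 4)−(5, 5)]
   so C = (2, 3)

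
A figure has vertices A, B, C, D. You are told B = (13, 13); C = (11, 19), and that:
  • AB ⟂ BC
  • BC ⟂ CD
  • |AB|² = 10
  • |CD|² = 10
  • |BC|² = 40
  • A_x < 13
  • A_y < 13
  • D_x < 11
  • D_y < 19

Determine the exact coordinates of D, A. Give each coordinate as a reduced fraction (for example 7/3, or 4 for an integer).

1. D_x = 8  [[BC ⟂ CD ⇒ -2x+6y-92=0] ∩ [|D−(11, 19)|²=10]]
2. D_y = 18  [[BC ⟂ CD ⇒ -2x+6y-92=0] ∩ [|D−(11, 19)|²=10]]
   so D = (8, 18)
3. A_x = 10  [[AB ⟂ BC ⇒ 2x-6y+52=0] ∩ [|A−(13, 13)|²=10]]
4. A_y = 12  [[AB ⟂ BC ⇒ 2x-6y+52=0] ∩ [|A−(13, 13)|²=10]]
   so A = (10, 12)

D = (8, 18)
A = (10, 12)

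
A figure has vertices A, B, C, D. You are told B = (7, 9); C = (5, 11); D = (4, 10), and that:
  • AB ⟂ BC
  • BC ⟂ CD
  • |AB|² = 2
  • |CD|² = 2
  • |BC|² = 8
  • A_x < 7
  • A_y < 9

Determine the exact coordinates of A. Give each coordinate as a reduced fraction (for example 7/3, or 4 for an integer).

1. A_x = 6  [[AB ⟂ BC ⇒ 2x-2y+4=0] ∩ [|A−(7, 9)|²=2]]
2. A_y = 8  [[AB ⟂ BC ⇒ 2x-2y+4=0] ∩ [|A−(7, 9)|²=2]]
   so A = (6, 8)

A = (6, 8)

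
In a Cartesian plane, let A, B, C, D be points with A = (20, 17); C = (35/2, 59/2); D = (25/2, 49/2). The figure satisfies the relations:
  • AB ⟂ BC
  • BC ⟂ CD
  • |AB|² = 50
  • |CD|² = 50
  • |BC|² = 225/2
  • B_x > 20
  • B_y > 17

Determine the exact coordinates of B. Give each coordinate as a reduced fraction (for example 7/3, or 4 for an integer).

B = (25, 22)

1. B_x = 25  [[BC ⟂ CD ⇒ 5x+5y-235=0] ∩ [|B−(20, 17)|²=50]]
2. B_y = 22  [[BC ⟂ CD ⇒ 5x+5y-235=0] ∩ [|B−(20, 17)|²=50]]
   so B = (25, 22)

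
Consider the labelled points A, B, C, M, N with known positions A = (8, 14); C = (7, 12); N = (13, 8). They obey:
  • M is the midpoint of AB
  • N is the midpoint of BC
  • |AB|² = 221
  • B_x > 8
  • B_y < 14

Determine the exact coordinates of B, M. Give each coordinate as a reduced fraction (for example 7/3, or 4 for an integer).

1. B_x = 19  [B = 2·N−C = 2·(13, 8)−(7, 12)]
2. B_y = 4  [B = 2·N−C = 2·(13, 8)−(7, 12)]
   so B = (19, 4)
3. M_x = 27/2  [2·M = A+B = (8, 14)+(19, 4)]
4. M_y = 9  [2·M = A+B = (8, 14)+(19, 4)]
   so M = (27/2, 9)

B = (19, 4)
M = (27/2, 9)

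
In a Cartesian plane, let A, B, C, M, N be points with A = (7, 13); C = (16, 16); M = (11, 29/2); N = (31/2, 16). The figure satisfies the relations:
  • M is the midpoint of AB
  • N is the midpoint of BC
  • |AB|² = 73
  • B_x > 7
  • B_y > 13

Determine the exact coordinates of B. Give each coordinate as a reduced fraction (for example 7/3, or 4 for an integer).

B = (15, 16)

1. B_x = 15  [B = 2·M−A = 2·(11, 29/2)−(7, 13)]
2. B_y = 16  [B = 2·M−A = 2·(11, 29/2)−(7, 13)]
   so B = (15, 16)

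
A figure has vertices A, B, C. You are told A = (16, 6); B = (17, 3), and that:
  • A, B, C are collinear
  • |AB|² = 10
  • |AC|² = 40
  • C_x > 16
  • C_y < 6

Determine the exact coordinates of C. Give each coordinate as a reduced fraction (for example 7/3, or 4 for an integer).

1. C_x = 18  [[A, B, C are collinear ⇒ 3x+1y-54=0] ∩ [|C−(16, 6)|²=40]]
2. C_y = 0  [[A, B, C are collinear ⇒ 3x+1y-54=0] ∩ [|C−(16, 6)|²=40]]
   so C = (18, 0)

C = (18, 0)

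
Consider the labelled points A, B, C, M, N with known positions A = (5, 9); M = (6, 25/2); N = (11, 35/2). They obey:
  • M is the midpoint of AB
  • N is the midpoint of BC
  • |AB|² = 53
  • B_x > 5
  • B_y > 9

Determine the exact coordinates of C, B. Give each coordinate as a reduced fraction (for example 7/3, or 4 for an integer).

1. B_x = 7  [B = 2·M−A = 2·(6, 25/2)−(5, 9)]
2. B_y = 16  [B = 2·M−A = 2·(6, 25/2)−(5, 9)]
   so B = (7, 16)
3. C_x = 15  [C = 2·N−B = 2·(11, 35/2)−(7, 16)]
4. C_y = 19  [C = 2·N−B = 2·(11, 35/2)−(7, 16)]
   so C = (15, 19)

C = (15, 19)
B = (7, 16)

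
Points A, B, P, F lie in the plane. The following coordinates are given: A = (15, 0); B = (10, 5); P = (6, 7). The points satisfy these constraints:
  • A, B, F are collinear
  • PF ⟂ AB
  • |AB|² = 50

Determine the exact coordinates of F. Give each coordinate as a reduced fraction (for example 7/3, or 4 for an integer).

1. F_x = 7  [[A, B, F are collinear ⇒ -5x-5y+75=0] ∩ [PF ⟂ AB ⇒ -5x+5y-5=0]]
2. F_y = 8  [[A, B, F are collinear ⇒ -5x-5y+75=0] ∩ [PF ⟂ AB ⇒ -5x+5y-5=0]]
   so F = (7, 8)

F = (7, 8)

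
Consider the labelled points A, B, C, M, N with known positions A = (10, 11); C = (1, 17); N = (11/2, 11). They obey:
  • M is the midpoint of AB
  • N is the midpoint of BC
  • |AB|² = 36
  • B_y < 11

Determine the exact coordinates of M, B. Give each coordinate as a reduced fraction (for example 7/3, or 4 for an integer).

1. B_x = 10  [B = 2·N−C = 2·(11/2, 11)−(1, 17)]
2. B_y = 5  [B = 2·N−C = 2·(11/2, 11)−(1, 17)]
   so B = (10, 5)
3. M_x = 10  [2·M = A+B = (10, 11)+(10, 5)]
4. M_y = 8  [2·M = A+B = (10, 11)+(10, 5)]
   so M = (10, 8)

M = (10, 8)
B = (10, 5)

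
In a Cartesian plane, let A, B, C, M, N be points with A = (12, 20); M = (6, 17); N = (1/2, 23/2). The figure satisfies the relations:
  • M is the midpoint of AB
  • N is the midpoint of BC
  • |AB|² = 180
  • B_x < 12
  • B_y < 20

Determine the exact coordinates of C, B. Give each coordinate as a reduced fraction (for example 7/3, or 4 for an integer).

1. B_x = 0  [B = 2·M−A = 2·(6, 17)−(12, 20)]
2. B_y = 14  [B = 2·M−A = 2·(6, 17)−(12, 20)]
   so B = (0, 14)
3. C_x = 1  [C = 2·N−B = 2·(1/2, 23/2)−(0, 14)]
4. C_y = 9  [C = 2·N−B = 2·(1/2, 23/2)−(0, 14)]
   so C = (1, 9)

C = (1, 9)
B = (0, 14)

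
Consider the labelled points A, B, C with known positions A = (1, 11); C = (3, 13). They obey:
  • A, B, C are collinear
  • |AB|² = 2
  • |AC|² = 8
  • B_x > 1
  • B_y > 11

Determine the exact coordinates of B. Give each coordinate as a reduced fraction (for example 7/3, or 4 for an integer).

B = (2, 12)

1. B_x = 2  [[A, B, C are collinear ⇒ 2x-2y+20=0] ∩ [|B−(1, 11)|²=2]]
2. B_y = 12  [[A, B, C are collinear ⇒ 2x-2y+20=0] ∩ [|B−(1, 11)|²=2]]
   so B = (2, 12)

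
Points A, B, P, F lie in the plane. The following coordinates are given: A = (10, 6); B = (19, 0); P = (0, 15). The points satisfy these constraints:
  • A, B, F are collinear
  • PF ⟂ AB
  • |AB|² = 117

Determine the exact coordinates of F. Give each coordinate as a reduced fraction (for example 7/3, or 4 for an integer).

F = (-14/13, 174/13)

1. F_x = -14/13  [[A, B, F are collinear ⇒ 6x+9y-114=0] ∩ [PF ⟂ AB ⇒ 9x-6y+90=0]]
2. F_y = 174/13  [[A, B, F are collinear ⇒ 6x+9y-114=0] ∩ [PF ⟂ AB ⇒ 9x-6y+90=0]]
   so F = (-14/13, 174/13)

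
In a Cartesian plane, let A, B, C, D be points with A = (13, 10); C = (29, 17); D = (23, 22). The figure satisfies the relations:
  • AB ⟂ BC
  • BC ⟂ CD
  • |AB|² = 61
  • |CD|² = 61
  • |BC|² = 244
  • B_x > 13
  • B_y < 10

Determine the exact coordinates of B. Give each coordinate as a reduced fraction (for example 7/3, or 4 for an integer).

B = (19, 5)

1. B_x = 19  [[BC ⟂ CD ⇒ 6x-5y-89=0] ∩ [|B−(13, 10)|²=61]]
2. B_y = 5  [[BC ⟂ CD ⇒ 6x-5y-89=0] ∩ [|B−(13, 10)|²=61]]
   so B = (19, 5)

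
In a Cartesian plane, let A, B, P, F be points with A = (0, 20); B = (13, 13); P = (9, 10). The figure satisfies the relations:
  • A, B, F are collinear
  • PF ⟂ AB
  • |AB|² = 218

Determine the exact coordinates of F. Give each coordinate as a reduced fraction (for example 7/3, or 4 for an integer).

1. F_x = 2431/218  [[A, B, F are collinear ⇒ 7x+13y-260=0] ∩ [PF ⟂ AB ⇒ 13x-7y-47=0]]
2. F_y = 3051/218  [[A, B, F are collinear ⇒ 7x+13y-260=0] ∩ [PF ⟂ AB ⇒ 13x-7y-47=0]]
   so F = (2431/218, 3051/218)

F = (2431/218, 3051/218)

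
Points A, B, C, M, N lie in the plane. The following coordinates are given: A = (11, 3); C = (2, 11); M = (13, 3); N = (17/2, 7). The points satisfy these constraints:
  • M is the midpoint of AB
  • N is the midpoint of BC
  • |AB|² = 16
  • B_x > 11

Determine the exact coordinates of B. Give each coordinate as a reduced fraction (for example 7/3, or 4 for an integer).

B = (15, 3)

1. B_x = 15  [B = 2·M−A = 2·(13, 3)−(11, 3)]
2. B_y = 3  [B = 2·M−A = 2·(13, 3)−(11, 3)]
   so B = (15, 3)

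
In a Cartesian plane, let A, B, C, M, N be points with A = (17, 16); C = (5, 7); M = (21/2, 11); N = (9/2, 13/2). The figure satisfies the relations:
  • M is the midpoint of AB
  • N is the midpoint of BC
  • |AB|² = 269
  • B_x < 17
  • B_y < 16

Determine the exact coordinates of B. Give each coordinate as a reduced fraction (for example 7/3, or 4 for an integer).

B = (4, 6)

1. B_x = 4  [B = 2·M−A = 2·(21/2, 11)−(17, 16)]
2. B_y = 6  [B = 2·M−A = 2·(21/2, 11)−(17, 16)]
   so B = (4, 6)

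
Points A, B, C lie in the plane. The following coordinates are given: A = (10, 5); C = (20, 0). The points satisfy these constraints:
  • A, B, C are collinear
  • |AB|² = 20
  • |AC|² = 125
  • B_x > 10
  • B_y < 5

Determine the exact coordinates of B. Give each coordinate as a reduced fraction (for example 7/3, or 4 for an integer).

B = (14, 3)

1. B_x = 14  [[A, B, C are collinear ⇒ -5x-10y+100=0] ∩ [|B−(10, 5)|²=20]]
2. B_y = 3  [[A, B, C are collinear ⇒ -5x-10y+100=0] ∩ [|B−(10, 5)|²=20]]
   so B = (14, 3)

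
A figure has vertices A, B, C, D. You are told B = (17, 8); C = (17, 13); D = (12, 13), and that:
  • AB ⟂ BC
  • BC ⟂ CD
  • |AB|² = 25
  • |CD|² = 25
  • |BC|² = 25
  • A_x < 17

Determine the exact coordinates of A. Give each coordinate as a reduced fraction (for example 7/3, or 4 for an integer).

A = (12, 8)

1. A_x = 12  [[AB ⟂ BC ⇒ -5y+40=0] ∩ [|A−(17, 8)|²=25]]
2. A_y = 8  [[AB ⟂ BC ⇒ -5y+40=0] ∩ [|A−(17, 8)|²=25]]
   so A = (12, 8)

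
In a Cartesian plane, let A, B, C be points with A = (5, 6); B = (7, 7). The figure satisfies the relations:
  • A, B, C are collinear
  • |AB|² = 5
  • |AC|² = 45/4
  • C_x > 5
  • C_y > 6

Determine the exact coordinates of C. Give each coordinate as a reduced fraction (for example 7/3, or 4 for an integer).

C = (8, 15/2)

1. C_x = 8  [[A, B, C are collinear ⇒ -1x+2y-7=0] ∩ [|C−(5, 6)|²=45/4]]
2. C_y = 15/2  [[A, B, C are collinear ⇒ -1x+2y-7=0] ∩ [|C−(5, 6)|²=45/4]]
   so C = (8, 15/2)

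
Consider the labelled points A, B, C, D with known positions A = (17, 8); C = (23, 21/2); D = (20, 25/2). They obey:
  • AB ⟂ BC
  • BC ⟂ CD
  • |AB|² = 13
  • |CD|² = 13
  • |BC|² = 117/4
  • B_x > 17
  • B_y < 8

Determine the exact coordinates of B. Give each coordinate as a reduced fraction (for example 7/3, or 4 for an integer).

1. B_x = 20  [[BC ⟂ CD ⇒ 3x-2y-48=0] ∩ [|B−(17, 8)|²=13]]
2. B_y = 6  [[BC ⟂ CD ⇒ 3x-2y-48=0] ∩ [|B−(17, 8)|²=13]]
   so B = (20, 6)

B = (20, 6)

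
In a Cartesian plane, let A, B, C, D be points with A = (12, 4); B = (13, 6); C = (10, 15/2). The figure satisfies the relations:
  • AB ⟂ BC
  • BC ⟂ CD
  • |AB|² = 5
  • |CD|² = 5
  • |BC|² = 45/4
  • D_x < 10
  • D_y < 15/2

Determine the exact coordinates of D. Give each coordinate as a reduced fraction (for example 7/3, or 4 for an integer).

1. D_x = 9  [[BC ⟂ CD ⇒ -3x+3/2y+75/4=0] ∩ [|D−(10, 15/2)|²=5]]
2. D_y = 11/2  [[BC ⟂ CD ⇒ -3x+3/2y+75/4=0] ∩ [|D−(10, 15/2)|²=5]]
   so D = (9, 11/2)

D = (9, 11/2)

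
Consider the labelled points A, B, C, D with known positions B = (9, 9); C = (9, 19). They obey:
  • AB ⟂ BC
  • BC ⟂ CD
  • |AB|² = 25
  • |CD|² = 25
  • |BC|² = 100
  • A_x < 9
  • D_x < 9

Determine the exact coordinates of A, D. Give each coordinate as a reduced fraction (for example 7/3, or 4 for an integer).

1. A_x = 4  [[AB ⟂ BC ⇒ -10y+90=0] ∩ [|A−(9, 9)|²=25]]
2. A_y = 9  [[AB ⟂ BC ⇒ -10y+90=0] ∩ [|A−(9, 9)|²=25]]
   so A = (4, 9)
3. D_x = 4  [[BC ⟂ CD ⇒ 10y-190=0] ∩ [|D−(9, 19)|²=25]]
4. D_y = 19  [[BC ⟂ CD ⇒ 10y-190=0] ∩ [|D−(9, 19)|²=25]]
   so D = (4, 19)

A = (4, 9)
D = (4, 19)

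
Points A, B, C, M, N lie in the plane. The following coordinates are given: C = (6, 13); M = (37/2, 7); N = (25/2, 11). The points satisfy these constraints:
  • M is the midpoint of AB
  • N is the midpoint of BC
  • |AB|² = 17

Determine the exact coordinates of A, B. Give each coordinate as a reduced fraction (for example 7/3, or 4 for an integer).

1. B_x = 19  [B = 2·N−C = 2·(25/2, 11)−(6, 13)]
2. B_y = 9  [B = 2·N−C = 2·(25/2, 11)−(6, 13)]
   so B = (19, 9)
3. A_x = 18  [A = 2·M−B = 2·(37/2, 7)−(19, 9)]
4. A_y = 5  [A = 2·M−B = 2·(37/2, 7)−(19, 9)]
   so A = (18, 5)

A = (18, 5)
B = (19, 9)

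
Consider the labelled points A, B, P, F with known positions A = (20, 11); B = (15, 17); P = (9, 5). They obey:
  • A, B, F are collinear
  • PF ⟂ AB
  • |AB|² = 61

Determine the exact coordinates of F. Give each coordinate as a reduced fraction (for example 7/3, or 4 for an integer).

F = (1125/61, 785/61)

1. F_x = 1125/61  [[A, B, F are collinear ⇒ -6x-5y+175=0] ∩ [PF ⟂ AB ⇒ -5x+6y+15=0]]
2. F_y = 785/61  [[A, B, F are collinear ⇒ -6x-5y+175=0] ∩ [PF ⟂ AB ⇒ -5x+6y+15=0]]
   so F = (1125/61, 785/61)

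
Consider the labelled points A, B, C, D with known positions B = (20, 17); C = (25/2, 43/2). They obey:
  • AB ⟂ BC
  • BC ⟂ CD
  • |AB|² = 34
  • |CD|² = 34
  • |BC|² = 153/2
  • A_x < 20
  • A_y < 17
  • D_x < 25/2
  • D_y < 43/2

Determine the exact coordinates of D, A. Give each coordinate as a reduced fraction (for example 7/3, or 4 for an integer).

D = (19/2, 33/2)
A = (17, 12)

1. D_x = 19/2  [[BC ⟂ CD ⇒ -15/2x+9/2y-3=0] ∩ [|D−(25/2, 43/2)|²=34]]
2. D_y = 33/2  [[BC ⟂ CD ⇒ -15/2x+9/2y-3=0] ∩ [|D−(25/2, 43/2)|²=34]]
   so D = (19/2, 33/2)
3. A_x = 17  [[AB ⟂ BC ⇒ 15/2x-9/2y-147/2=0] ∩ [|A−(20, 17)|²=34]]
4. A_y = 12  [[AB ⟂ BC ⇒ 15/2x-9/2y-147/2=0] ∩ [|A−(20, 17)|²=34]]
   so A = (17, 12)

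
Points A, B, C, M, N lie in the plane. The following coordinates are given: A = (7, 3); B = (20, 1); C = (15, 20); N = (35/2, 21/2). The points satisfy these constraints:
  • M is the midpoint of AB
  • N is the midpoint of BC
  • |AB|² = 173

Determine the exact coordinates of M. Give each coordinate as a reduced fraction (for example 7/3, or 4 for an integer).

1. M_x = 27/2  [2·M = A+B = (7, 3)+(20, 1)]
2. M_y = 2  [2·M = A+B = (7, 3)+(20, 1)]
   so M = (27/2, 2)

M = (27/2, 2)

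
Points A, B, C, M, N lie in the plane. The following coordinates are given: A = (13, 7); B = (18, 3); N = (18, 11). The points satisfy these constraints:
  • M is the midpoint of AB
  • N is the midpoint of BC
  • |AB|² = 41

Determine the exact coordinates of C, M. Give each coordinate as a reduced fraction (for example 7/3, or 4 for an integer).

1. M_x = 31/2  [2·M = A+B = (13, 7)+(18, 3)]
2. M_y = 5  [2·M = A+B = (13, 7)+(18, 3)]
   so M = (31/2, 5)
3. C_x = 18  [C = 2·N−B = 2·(18, 11)−(18, 3)]
4. C_y = 19  [C = 2·N−B = 2·(18, 11)−(18, 3)]
   so C = (18, 19)

C = (18, 19)
M = (31/2, 5)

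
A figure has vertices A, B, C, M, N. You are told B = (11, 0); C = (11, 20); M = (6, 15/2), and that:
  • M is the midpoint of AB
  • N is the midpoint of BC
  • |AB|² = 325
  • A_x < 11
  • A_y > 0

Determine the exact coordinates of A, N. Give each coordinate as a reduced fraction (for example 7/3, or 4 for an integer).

1. A_x = 1  [A = 2·M−B = 2·(6, 15/2)−(11, 0)]
2. A_y = 15  [A = 2·M−B = 2·(6, 15/2)−(11, 0)]
   so A = (1, 15)
3. N_x = 11  [2·N = B+C = (11, 0)+(11, 20)]
4. N_y = 10  [2·N = B+C = (11, 0)+(11, 20)]
   so N = (11, 10)

A = (1, 15)
N = (11, 10)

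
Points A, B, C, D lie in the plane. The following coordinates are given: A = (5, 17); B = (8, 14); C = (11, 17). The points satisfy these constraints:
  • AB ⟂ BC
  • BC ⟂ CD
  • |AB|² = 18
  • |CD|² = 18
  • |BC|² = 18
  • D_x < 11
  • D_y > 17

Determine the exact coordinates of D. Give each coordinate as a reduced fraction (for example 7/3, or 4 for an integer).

1. D_x = 8  [[BC ⟂ CD ⇒ 3x+3y-84=0] ∩ [|D−(11, 17)|²=18]]
2. D_y = 20  [[BC ⟂ CD ⇒ 3x+3y-84=0] ∩ [|D−(11, 17)|²=18]]
   so D = (8, 20)

D = (8, 20)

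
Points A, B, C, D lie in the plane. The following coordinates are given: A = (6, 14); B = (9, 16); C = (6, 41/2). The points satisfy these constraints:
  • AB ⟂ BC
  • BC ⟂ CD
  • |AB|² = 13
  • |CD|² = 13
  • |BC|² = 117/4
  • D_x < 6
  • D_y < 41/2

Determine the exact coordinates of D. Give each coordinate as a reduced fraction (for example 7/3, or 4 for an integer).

1. D_x = 3  [[BC ⟂ CD ⇒ -3x+9/2y-297/4=0] ∩ [|D−(6, 41/2)|²=13]]
2. D_y = 37/2  [[BC ⟂ CD ⇒ -3x+9/2y-297/4=0] ∩ [|D−(6, 41/2)|²=13]]
   so D = (3, 37/2)

D = (3, 37/2)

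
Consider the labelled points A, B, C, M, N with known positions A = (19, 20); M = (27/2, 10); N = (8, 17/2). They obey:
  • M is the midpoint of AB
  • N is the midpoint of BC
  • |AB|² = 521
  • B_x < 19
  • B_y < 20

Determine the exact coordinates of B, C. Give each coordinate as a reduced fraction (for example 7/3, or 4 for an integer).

1. B_x = 8  [B = 2·M−A = 2·(27/2, 10)−(19, 20)]
2. B_y = 0  [B = 2·M−A = 2·(27/2, 10)−(19, 20)]
   so B = (8, 0)
3. C_x = 8  [C = 2·N−B = 2·(8, 17/2)−(8, 0)]
4. C_y = 17  [C = 2·N−B = 2·(8, 17/2)−(8, 0)]
   so C = (8, 17)

B = (8, 0)
C = (8, 17)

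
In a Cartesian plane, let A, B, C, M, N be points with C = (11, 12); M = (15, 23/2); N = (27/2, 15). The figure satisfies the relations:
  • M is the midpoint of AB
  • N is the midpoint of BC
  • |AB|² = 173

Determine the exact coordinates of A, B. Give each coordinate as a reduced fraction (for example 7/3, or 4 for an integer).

A = (14, 5)
B = (16, 18)

1. B_x = 16  [B = 2·N−C = 2·(27/2, 15)−(11, 12)]
2. B_y = 18  [B = 2·N−C = 2·(27/2, 15)−(11, 12)]
   so B = (16, 18)
3. A_x = 14  [A = 2·M−B = 2·(15, 23/2)−(16, 18)]
4. A_y = 5  [A = 2·M−B = 2·(15, 23/2)−(16, 18)]
   so A = (14, 5)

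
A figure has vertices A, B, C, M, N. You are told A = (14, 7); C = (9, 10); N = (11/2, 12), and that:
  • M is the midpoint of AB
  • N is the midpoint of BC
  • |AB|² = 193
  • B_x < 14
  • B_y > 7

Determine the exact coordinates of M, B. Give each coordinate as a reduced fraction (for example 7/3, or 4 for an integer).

1. B_x = 2  [B = 2·N−C = 2·(11/2, 12)−(9, 10)]
2. B_y = 14  [B = 2·N−C = 2·(11/2, 12)−(9, 10)]
   so B = (2, 14)
3. M_x = 8  [2·M = A+B = (14, 7)+(2, 14)]
4. M_y = 21/2  [2·M = A+B = (14, 7)+(2, 14)]
   so M = (8, 21/2)

M = (8, 21/2)
B = (2, 14)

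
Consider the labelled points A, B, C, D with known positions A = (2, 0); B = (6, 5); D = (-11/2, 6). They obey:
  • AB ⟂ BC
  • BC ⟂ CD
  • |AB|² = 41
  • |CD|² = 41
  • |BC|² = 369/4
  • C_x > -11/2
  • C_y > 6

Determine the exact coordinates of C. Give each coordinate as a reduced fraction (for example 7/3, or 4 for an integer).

1. C_x = -3/2  [[AB ⟂ BC ⇒ 4x+5y-49=0] ∩ [|C−(-11/2, 6)|²=41]]
2. C_y = 11  [[AB ⟂ BC ⇒ 4x+5y-49=0] ∩ [|C−(-11/2, 6)|²=41]]
   so C = (-3/2, 11)

C = (-3/2, 11)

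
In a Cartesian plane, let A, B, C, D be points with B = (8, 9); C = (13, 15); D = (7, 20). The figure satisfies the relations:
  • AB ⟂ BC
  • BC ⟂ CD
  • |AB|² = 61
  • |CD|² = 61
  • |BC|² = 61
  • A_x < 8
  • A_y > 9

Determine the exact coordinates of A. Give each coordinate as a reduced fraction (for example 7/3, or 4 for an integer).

1. A_x = 2  [[AB ⟂ BC ⇒ -5x-6y+94=0] ∩ [|A−(8, 9)|²=61]]
2. A_y = 14  [[AB ⟂ BC ⇒ -5x-6y+94=0] ∩ [|A−(8, 9)|²=61]]
   so A = (2, 14)

A = (2, 14)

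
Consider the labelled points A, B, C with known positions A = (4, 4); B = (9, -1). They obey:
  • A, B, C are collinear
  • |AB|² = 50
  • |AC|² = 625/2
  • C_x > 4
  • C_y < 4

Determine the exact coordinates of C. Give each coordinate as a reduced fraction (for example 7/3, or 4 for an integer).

1. C_x = 33/2  [[A, B, C are collinear ⇒ 5x+5y-40=0] ∩ [|C−(4, 4)|²=625/2]]
2. C_y = -17/2  [[A, B, C are collinear ⇒ 5x+5y-40=0] ∩ [|C−(4, 4)|²=625/2]]
   so C = (33/2, -17/2)

C = (33/2, -17/2)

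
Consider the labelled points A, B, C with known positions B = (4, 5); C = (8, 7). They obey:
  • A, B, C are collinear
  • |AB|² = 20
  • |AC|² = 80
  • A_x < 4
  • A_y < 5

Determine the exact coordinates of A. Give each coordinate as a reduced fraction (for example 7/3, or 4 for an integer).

1. A_x = 0  [[A, B, C are collinear ⇒ -2x+4y-12=0] ∩ [|A−(4, 5)|²=20]]
2. A_y = 3  [[A, B, C are collinear ⇒ -2x+4y-12=0] ∩ [|A−(4, 5)|²=20]]
   so A = (0, 3)

A = (0, 3)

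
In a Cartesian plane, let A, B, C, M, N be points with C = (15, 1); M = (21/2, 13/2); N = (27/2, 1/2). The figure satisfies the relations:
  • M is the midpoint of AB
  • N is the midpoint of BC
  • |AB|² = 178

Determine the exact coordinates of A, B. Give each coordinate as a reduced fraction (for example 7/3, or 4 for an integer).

1. B_x = 12  [B = 2·N−C = 2·(27/2, 1/2)−(15, 1)]
2. B_y = 0  [B = 2·N−C = 2·(27/2, 1/2)−(15, 1)]
   so B = (12, 0)
3. A_x = 9  [A = 2·M−B = 2·(21/2, 13/2)−(12, 0)]
4. A_y = 13  [A = 2·M−B = 2·(21/2, 13/2)−(12, 0)]
   so A = (9, 13)

A = (9, 13)
B = (12, 0)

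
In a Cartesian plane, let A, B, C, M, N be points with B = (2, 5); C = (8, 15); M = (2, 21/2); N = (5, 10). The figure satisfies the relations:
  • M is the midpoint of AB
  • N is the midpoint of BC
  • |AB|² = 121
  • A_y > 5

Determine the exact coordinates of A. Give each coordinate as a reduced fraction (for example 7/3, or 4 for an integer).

1. A_x = 2  [A = 2·M−B = 2·(2, 21/2)−(2, 5)]
2. A_y = 16  [A = 2·M−B = 2·(2, 21/2)−(2, 5)]
   so A = (2, 16)

A = (2, 16)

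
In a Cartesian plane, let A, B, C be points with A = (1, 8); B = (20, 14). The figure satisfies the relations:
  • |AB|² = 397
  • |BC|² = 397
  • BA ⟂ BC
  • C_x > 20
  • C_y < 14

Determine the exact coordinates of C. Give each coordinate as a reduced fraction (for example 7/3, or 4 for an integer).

1. C_x = 26  [[BA ⟂ BC ⇒ -19x-6y+464=0] ∩ [|C−(20, 14)|²=397]]
2. C_y = -5  [[BA ⟂ BC ⇒ -19x-6y+464=0] ∩ [|C−(20, 14)|²=397]]
   so C = (26, -5)

C = (26, -5)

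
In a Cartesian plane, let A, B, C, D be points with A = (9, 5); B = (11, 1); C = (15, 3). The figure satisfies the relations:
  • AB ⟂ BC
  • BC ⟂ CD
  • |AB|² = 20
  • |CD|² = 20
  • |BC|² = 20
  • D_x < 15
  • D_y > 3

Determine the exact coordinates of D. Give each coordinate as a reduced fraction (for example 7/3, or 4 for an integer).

1. D_x = 13  [[BC ⟂ CD ⇒ 4x+2y-66=0] ∩ [|D−(15, 3)|²=20]]
2. D_y = 7  [[BC ⟂ CD ⇒ 4x+2y-66=0] ∩ [|D−(15, 3)|²=20]]
   so D = (13, 7)

D = (13, 7)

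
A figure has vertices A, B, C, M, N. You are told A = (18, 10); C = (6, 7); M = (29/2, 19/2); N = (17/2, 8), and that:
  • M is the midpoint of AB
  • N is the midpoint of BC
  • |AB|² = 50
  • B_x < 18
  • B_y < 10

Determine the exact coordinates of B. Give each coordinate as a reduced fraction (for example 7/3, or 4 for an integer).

B = (11, 9)

1. B_x = 11  [B = 2·M−A = 2·(29/2, 19/2)−(18, 10)]
2. B_y = 9  [B = 2·M−A = 2·(29/2, 19/2)−(18, 10)]
   so B = (11, 9)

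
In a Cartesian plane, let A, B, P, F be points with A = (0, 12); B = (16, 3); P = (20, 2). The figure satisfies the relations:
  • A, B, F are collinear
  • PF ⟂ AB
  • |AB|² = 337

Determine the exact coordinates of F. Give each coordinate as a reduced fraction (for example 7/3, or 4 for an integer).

1. F_x = 6560/337  [[A, B, F are collinear ⇒ 9x+16y-192=0] ∩ [PF ⟂ AB ⇒ 16x-9y-302=0]]
2. F_y = 354/337  [[A, B, F are collinear ⇒ 9x+16y-192=0] ∩ [PF ⟂ AB ⇒ 16x-9y-302=0]]
   so F = (6560/337, 354/337)

F = (6560/337, 354/337)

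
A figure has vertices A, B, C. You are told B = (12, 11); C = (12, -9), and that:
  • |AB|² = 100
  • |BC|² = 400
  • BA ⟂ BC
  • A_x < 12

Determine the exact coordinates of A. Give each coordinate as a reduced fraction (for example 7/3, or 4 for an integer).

1. A_x = 2  [[BA ⟂ BC ⇒ -20y+220=0] ∩ [|A−(12, 11)|²=100]]
2. A_y = 11  [[BA ⟂ BC ⇒ -20y+220=0] ∩ [|A−(12, 11)|²=100]]
   so A = (2, 11)

A = (2, 11)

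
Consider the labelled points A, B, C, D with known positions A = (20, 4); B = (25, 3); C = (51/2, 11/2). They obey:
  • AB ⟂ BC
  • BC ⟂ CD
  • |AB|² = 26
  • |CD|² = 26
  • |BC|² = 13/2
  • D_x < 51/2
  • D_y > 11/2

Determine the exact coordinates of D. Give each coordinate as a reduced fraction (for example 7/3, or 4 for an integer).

D = (41/2, 13/2)

1. D_x = 41/2  [[BC ⟂ CD ⇒ 1/2x+5/2y-53/2=0] ∩ [|D−(51/2, 11/2)|²=26]]
2. D_y = 13/2  [[BC ⟂ CD ⇒ 1/2x+5/2y-53/2=0] ∩ [|D−(51/2, 11/2)|²=26]]
   so D = (41/2, 13/2)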